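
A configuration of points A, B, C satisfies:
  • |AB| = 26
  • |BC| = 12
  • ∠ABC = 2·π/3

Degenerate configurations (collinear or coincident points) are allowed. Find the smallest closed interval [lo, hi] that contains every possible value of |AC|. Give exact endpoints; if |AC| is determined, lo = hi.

|AB| ∈ {26}
|BC| ∈ {12}
|AC| ∈ {2·√(283)}

|AC| = 2·√(283)  (≈ 33.6452)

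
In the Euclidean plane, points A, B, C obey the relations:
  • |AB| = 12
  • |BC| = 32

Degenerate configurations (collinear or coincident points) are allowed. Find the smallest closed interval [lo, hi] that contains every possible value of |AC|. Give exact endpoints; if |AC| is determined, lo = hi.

|AC| ∈ [20, 44]  (≈ [20.0000, 44.0000])

|AB| ∈ {12}
|BC| ∈ {32}
|AC| ∈ [20, 44]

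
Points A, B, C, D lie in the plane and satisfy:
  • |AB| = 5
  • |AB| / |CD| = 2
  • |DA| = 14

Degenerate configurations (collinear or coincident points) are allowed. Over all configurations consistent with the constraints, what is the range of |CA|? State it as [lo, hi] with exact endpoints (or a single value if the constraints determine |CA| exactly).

|CA| ∈ [23/2, 33/2]  (≈ [11.5000, 16.5000])

|AB| ∈ {5}
|AD| ∈ {14}
|CD| ∈ {5/2}
|BD| ∈ [9, 19]
|AC| ∈ [23/2, 33/2]
|BC| ∈ [13/2, 43/2]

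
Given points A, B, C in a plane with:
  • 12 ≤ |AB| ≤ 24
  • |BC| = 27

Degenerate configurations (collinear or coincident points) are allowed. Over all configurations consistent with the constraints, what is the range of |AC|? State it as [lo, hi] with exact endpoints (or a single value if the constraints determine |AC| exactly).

|AC| ∈ [3, 51]  (≈ [3.0000, 51.0000])

|AB| ∈ [12, 24]
|BC| ∈ {27}
|AC| ∈ [3, 51]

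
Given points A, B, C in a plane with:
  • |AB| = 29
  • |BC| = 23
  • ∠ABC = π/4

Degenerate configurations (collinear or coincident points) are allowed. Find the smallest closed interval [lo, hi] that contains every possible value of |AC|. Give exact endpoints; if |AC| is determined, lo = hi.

|AC| = √(1370 - 667·√(2))  (≈ 20.6572)

|AB| ∈ {29}
|BC| ∈ {23}
|AC| ∈ {√(1370 - 667·√(2))}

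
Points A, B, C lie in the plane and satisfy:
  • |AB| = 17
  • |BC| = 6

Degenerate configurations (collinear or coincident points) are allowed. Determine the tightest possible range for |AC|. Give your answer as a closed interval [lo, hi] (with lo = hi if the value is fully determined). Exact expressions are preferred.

|AB| ∈ {17}
|BC| ∈ {6}
|AC| ∈ [11, 23]

|AC| ∈ [11, 23]  (≈ [11.0000, 23.0000])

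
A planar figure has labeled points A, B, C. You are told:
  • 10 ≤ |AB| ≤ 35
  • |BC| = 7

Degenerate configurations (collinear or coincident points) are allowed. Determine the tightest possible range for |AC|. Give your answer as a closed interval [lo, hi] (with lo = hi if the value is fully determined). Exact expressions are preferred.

|AC| ∈ [3, 42]  (≈ [3.0000, 42.0000])

|AB| ∈ [10, 35]
|BC| ∈ {7}
|AC| ∈ [3, 42]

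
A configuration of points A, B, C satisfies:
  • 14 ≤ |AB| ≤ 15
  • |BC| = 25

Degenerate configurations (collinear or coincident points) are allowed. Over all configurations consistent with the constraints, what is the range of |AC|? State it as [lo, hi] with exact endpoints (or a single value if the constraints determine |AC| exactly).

|AC| ∈ [10, 40]  (≈ [10.0000, 40.0000])

|AB| ∈ [14, 15]
|BC| ∈ {25}
|AC| ∈ [10, 40]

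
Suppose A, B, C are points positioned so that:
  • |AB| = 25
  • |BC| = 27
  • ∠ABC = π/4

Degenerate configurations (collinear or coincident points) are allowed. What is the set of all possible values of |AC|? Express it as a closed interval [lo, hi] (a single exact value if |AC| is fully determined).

|AC| = √(1354 - 675·√(2))  (≈ 19.9851)

|AB| ∈ {25}
|BC| ∈ {27}
|AC| ∈ {√(1354 - 675·√(2))}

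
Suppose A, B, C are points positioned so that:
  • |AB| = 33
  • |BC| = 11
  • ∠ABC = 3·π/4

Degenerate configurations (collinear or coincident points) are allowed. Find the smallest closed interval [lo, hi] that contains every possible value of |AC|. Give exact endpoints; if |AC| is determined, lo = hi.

|AB| ∈ {33}
|BC| ∈ {11}
|AC| ∈ {11·√(3·√(2) + 10)}

|AC| = 11·√(3·√(2) + 10)  (≈ 41.5134)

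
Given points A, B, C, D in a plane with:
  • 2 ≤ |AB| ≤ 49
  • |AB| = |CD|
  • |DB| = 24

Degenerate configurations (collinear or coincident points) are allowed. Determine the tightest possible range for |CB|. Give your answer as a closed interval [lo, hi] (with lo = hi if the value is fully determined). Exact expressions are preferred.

|CB| ∈ [0, 73]  (≈ [0.0000, 73.0000])

|AB| ∈ [2, 49]
|BD| ∈ {24}
|CD| ∈ [2, 49]
|AD| ∈ [0, 73]
|BC| ∈ [0, 73]
|AC| ∈ [0, 122]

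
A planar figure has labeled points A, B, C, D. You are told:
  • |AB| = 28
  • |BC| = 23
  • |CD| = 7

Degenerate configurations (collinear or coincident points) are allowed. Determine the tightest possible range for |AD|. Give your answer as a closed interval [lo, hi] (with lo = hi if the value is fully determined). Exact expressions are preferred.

|AD| ∈ [0, 58]  (≈ [0.0000, 58.0000])

|AB| ∈ {28}
|BC| ∈ {23}
|CD| ∈ {7}
|AC| ∈ [5, 51]
|BD| ∈ [16, 30]
|AD| ∈ [0, 58]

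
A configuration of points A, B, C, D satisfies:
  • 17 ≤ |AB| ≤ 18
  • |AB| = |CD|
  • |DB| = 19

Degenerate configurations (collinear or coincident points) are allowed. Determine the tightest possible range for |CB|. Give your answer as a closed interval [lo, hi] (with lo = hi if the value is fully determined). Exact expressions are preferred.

|CB| ∈ [1, 37]  (≈ [1.0000, 37.0000])

|AB| ∈ [17, 18]
|BD| ∈ {19}
|CD| ∈ [17, 18]
|AD| ∈ [1, 37]
|BC| ∈ [1, 37]
|AC| ∈ [0, 55]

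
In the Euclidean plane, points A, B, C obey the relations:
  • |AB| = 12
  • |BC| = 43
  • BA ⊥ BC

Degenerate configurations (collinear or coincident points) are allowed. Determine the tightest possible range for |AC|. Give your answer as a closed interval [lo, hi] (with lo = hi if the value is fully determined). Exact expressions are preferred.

|AB| ∈ {12}
|BC| ∈ {43}
|AC| ∈ {√(1993)}

|AC| = √(1993)  (≈ 44.6430)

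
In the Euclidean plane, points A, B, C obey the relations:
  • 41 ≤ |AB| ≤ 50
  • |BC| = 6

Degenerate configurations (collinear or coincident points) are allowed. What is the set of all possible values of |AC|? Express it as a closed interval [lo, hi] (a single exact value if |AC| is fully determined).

|AB| ∈ [41, 50]
|BC| ∈ {6}
|AC| ∈ [35, 56]

|AC| ∈ [35, 56]  (≈ [35.0000, 56.0000])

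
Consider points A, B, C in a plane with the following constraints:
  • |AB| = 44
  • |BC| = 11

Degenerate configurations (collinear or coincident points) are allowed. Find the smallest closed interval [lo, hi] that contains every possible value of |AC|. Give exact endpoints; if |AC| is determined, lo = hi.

|AC| ∈ [33, 55]  (≈ [33.0000, 55.0000])

|AB| ∈ {44}
|BC| ∈ {11}
|AC| ∈ [33, 55]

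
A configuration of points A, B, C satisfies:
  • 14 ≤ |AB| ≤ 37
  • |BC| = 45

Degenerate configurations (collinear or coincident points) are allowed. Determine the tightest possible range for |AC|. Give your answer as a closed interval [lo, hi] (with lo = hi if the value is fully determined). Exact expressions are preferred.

|AC| ∈ [8, 82]  (≈ [8.0000, 82.0000])

|AB| ∈ [14, 37]
|BC| ∈ {45}
|AC| ∈ [8, 82]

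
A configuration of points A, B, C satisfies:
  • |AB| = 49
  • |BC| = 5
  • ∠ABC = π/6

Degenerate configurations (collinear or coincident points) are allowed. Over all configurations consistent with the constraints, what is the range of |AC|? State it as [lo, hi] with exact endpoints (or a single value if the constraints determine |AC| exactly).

|AB| ∈ {49}
|BC| ∈ {5}
|AC| ∈ {√(2426 - 245·√(3))}

|AC| = √(2426 - 245·√(3))  (≈ 44.7398)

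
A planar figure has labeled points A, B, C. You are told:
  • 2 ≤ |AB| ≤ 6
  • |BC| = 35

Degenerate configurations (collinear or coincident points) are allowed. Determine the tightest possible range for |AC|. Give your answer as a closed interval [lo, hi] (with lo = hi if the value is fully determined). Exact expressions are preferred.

|AB| ∈ [2, 6]
|BC| ∈ {35}
|AC| ∈ [29, 41]

|AC| ∈ [29, 41]  (≈ [29.0000, 41.0000])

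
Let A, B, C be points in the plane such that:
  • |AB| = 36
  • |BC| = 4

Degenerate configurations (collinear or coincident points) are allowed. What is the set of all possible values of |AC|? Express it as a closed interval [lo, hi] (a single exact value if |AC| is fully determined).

|AC| ∈ [32, 40]  (≈ [32.0000, 40.0000])

|AB| ∈ {36}
|BC| ∈ {4}
|AC| ∈ [32, 40]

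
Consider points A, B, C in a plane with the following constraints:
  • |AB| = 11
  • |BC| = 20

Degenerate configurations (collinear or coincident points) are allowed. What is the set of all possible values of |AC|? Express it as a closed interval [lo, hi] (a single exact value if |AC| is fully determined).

|AB| ∈ {11}
|BC| ∈ {20}
|AC| ∈ [9, 31]

|AC| ∈ [9, 31]  (≈ [9.0000, 31.0000])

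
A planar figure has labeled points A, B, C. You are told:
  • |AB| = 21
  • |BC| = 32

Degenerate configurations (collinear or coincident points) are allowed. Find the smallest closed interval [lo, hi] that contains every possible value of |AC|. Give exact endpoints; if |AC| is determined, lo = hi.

|AC| ∈ [11, 53]  (≈ [11.0000, 53.0000])

|AB| ∈ {21}
|BC| ∈ {32}
|AC| ∈ [11, 53]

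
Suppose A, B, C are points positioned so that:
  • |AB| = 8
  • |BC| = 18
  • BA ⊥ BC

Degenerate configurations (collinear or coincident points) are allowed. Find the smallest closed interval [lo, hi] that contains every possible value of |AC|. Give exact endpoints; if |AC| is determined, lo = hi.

|AB| ∈ {8}
|BC| ∈ {18}
|AC| ∈ {2·√(97)}

|AC| = 2·√(97)  (≈ 19.6977)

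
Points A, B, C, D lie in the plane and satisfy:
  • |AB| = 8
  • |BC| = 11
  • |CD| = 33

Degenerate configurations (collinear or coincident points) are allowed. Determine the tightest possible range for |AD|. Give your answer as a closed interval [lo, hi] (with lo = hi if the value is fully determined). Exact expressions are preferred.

|AD| ∈ [14, 52]  (≈ [14.0000, 52.0000])

|AB| ∈ {8}
|BC| ∈ {11}
|CD| ∈ {33}
|AC| ∈ [3, 19]
|BD| ∈ [22, 44]
|AD| ∈ [14, 52]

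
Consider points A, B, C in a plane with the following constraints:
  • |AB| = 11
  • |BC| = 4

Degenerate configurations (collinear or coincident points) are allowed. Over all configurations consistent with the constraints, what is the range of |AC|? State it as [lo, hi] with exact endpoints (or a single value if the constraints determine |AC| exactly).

|AC| ∈ [7, 15]  (≈ [7.0000, 15.0000])

|AB| ∈ {11}
|BC| ∈ {4}
|AC| ∈ [7, 15]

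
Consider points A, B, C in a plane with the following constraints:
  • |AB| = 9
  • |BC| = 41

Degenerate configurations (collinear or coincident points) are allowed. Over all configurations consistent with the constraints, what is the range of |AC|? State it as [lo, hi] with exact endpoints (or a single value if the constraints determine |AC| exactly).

|AC| ∈ [32, 50]  (≈ [32.0000, 50.0000])

|AB| ∈ {9}
|BC| ∈ {41}
|AC| ∈ [32, 50]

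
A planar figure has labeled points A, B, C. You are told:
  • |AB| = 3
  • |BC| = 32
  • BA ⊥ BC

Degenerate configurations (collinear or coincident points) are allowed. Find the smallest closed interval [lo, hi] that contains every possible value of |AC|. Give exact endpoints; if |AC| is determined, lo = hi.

|AC| = √(1033)  (≈ 32.1403)

|AB| ∈ {3}
|BC| ∈ {32}
|AC| ∈ {√(1033)}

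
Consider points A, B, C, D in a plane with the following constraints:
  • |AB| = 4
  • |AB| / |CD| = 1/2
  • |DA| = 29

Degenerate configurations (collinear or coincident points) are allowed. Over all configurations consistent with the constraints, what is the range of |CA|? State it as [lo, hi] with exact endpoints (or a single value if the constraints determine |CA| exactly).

|AB| ∈ {4}
|AD| ∈ {29}
|CD| ∈ {8}
|BD| ∈ [25, 33]
|AC| ∈ [21, 37]
|BC| ∈ [17, 41]

|CA| ∈ [21, 37]  (≈ [21.0000, 37.0000])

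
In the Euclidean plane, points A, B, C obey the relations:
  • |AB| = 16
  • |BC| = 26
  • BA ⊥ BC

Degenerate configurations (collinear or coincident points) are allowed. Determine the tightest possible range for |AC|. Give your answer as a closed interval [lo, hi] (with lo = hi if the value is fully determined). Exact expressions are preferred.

|AB| ∈ {16}
|BC| ∈ {26}
|AC| ∈ {2·√(233)}

|AC| = 2·√(233)  (≈ 30.5287)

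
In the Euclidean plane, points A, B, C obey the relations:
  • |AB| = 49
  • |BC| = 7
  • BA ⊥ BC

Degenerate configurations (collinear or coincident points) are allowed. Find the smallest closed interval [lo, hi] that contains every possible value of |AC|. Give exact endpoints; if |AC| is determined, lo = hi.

|AC| = 35·√(2)  (≈ 49.4975)

|AB| ∈ {49}
|BC| ∈ {7}
|AC| ∈ {35·√(2)}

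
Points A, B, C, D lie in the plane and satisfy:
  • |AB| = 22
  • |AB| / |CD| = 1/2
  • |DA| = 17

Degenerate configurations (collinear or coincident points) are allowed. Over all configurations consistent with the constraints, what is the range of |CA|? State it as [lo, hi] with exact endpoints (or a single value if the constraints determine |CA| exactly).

|AB| ∈ {22}
|AD| ∈ {17}
|CD| ∈ {44}
|BD| ∈ [5, 39]
|AC| ∈ [27, 61]
|BC| ∈ [5, 83]

|CA| ∈ [27, 61]  (≈ [27.0000, 61.0000])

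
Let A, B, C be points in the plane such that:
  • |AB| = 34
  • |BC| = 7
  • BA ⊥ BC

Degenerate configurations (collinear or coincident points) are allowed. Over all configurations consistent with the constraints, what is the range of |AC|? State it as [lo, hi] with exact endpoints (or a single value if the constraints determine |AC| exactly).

|AB| ∈ {34}
|BC| ∈ {7}
|AC| ∈ {√(1205)}

|AC| = √(1205)  (≈ 34.7131)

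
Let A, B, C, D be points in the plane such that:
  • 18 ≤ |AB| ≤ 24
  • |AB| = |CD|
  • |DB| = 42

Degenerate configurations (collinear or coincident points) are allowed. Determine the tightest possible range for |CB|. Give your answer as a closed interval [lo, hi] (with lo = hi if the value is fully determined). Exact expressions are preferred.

|AB| ∈ [18, 24]
|BD| ∈ {42}
|CD| ∈ [18, 24]
|AD| ∈ [18, 66]
|BC| ∈ [18, 66]
|AC| ∈ [0, 90]

|CB| ∈ [18, 66]  (≈ [18.0000, 66.0000])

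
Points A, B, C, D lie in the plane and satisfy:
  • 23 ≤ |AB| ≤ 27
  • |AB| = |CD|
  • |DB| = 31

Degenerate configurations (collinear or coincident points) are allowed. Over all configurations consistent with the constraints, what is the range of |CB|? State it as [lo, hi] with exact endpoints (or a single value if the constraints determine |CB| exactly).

|AB| ∈ [23, 27]
|BD| ∈ {31}
|CD| ∈ [23, 27]
|AD| ∈ [4, 58]
|BC| ∈ [4, 58]
|AC| ∈ [0, 85]

|CB| ∈ [4, 58]  (≈ [4.0000, 58.0000])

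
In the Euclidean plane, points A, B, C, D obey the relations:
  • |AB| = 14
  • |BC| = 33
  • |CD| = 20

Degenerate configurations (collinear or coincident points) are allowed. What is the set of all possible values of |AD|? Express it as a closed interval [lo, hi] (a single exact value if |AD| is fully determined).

|AB| ∈ {14}
|BC| ∈ {33}
|CD| ∈ {20}
|AC| ∈ [19, 47]
|BD| ∈ [13, 53]
|AD| ∈ [0, 67]

|AD| ∈ [0, 67]  (≈ [0.0000, 67.0000])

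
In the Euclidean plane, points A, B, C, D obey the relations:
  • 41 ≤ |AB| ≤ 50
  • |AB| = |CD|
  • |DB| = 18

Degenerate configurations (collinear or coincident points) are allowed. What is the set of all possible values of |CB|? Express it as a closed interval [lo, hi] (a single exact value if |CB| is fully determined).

|CB| ∈ [23, 68]  (≈ [23.0000, 68.0000])

|AB| ∈ [41, 50]
|BD| ∈ {18}
|CD| ∈ [41, 50]
|AD| ∈ [23, 68]
|BC| ∈ [23, 68]
|AC| ∈ [0, 118]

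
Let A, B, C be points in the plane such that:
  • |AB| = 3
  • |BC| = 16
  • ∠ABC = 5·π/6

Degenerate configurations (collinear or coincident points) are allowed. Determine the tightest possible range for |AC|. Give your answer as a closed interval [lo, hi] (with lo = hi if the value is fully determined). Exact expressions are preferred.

|AB| ∈ {3}
|BC| ∈ {16}
|AC| ∈ {√(48·√(3) + 265)}

|AC| = √(48·√(3) + 265)  (≈ 18.6585)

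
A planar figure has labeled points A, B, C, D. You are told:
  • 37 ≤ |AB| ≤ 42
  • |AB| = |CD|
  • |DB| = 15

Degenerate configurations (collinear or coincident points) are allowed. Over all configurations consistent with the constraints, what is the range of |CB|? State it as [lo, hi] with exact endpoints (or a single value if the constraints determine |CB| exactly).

|AB| ∈ [37, 42]
|BD| ∈ {15}
|CD| ∈ [37, 42]
|AD| ∈ [22, 57]
|BC| ∈ [22, 57]
|AC| ∈ [0, 99]

|CB| ∈ [22, 57]  (≈ [22.0000, 57.0000])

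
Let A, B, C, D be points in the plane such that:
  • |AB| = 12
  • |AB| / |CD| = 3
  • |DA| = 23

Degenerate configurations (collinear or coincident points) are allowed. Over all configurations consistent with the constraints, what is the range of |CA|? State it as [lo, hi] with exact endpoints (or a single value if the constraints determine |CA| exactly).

|AB| ∈ {12}
|AD| ∈ {23}
|CD| ∈ {4}
|BD| ∈ [11, 35]
|AC| ∈ [19, 27]
|BC| ∈ [7, 39]

|CA| ∈ [19, 27]  (≈ [19.0000, 27.0000])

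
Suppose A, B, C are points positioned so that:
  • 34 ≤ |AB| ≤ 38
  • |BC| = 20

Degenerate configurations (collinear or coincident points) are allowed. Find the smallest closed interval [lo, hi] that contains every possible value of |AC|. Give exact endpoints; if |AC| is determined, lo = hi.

|AC| ∈ [14, 58]  (≈ [14.0000, 58.0000])

|AB| ∈ [34, 38]
|BC| ∈ {20}
|AC| ∈ [14, 58]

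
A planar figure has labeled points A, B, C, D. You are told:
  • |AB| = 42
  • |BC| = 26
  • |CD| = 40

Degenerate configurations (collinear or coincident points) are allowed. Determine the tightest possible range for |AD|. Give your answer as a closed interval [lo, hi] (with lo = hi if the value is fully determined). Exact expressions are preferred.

|AD| ∈ [0, 108]  (≈ [0.0000, 108.0000])

|AB| ∈ {42}
|BC| ∈ {26}
|CD| ∈ {40}
|AC| ∈ [16, 68]
|BD| ∈ [14, 66]
|AD| ∈ [0, 108]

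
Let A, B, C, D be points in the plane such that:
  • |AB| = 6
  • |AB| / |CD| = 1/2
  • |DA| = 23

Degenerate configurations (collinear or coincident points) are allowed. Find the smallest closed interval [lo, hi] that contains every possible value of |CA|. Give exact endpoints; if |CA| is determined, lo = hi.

|CA| ∈ [11, 35]  (≈ [11.0000, 35.0000])

|AB| ∈ {6}
|AD| ∈ {23}
|CD| ∈ {12}
|BD| ∈ [17, 29]
|AC| ∈ [11, 35]
|BC| ∈ [5, 41]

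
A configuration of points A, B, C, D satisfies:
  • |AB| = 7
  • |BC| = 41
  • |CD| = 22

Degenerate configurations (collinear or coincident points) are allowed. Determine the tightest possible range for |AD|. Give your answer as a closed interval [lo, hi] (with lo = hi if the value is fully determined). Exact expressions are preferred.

|AD| ∈ [12, 70]  (≈ [12.0000, 70.0000])

|AB| ∈ {7}
|BC| ∈ {41}
|CD| ∈ {22}
|AC| ∈ [34, 48]
|BD| ∈ [19, 63]
|AD| ∈ [12, 70]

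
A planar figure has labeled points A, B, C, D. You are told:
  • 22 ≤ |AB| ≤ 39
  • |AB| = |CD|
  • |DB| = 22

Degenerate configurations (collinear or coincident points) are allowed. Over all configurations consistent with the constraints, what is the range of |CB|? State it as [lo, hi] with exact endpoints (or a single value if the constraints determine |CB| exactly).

|CB| ∈ [0, 61]  (≈ [0.0000, 61.0000])

|AB| ∈ [22, 39]
|BD| ∈ {22}
|CD| ∈ [22, 39]
|AD| ∈ [0, 61]
|BC| ∈ [0, 61]
|AC| ∈ [0, 100]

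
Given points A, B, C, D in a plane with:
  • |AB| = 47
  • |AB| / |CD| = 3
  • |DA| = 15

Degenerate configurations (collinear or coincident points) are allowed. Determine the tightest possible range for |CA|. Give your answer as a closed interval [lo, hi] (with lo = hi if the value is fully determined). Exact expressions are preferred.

|AB| ∈ {47}
|AD| ∈ {15}
|CD| ∈ {47/3}
|BD| ∈ [32, 62]
|AC| ∈ [2/3, 92/3]
|BC| ∈ [49/3, 233/3]

|CA| ∈ [2/3, 92/3]  (≈ [0.6667, 30.6667])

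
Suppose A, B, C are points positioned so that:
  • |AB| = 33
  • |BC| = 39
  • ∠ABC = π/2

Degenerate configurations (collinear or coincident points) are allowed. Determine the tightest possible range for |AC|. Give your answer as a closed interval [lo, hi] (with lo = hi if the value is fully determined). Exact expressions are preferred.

|AB| ∈ {33}
|BC| ∈ {39}
|AC| ∈ {3·√(290)}

|AC| = 3·√(290)  (≈ 51.0882)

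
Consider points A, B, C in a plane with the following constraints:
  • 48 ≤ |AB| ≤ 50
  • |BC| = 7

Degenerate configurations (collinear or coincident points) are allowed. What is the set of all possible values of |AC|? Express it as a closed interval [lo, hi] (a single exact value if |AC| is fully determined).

|AC| ∈ [41, 57]  (≈ [41.0000, 57.0000])

|AB| ∈ [48, 50]
|BC| ∈ {7}
|AC| ∈ [41, 57]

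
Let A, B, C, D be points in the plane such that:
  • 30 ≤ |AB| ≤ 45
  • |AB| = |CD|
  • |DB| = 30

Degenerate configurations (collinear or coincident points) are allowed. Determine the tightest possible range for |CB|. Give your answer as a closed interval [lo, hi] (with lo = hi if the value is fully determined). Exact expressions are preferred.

|CB| ∈ [0, 75]  (≈ [0.0000, 75.0000])

|AB| ∈ [30, 45]
|BD| ∈ {30}
|CD| ∈ [30, 45]
|AD| ∈ [0, 75]
|BC| ∈ [0, 75]
|AC| ∈ [0, 120]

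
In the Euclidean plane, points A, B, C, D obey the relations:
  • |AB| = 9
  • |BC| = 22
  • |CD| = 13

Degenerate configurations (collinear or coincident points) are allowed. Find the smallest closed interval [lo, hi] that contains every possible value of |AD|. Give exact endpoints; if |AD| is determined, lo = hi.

|AB| ∈ {9}
|BC| ∈ {22}
|CD| ∈ {13}
|AC| ∈ [13, 31]
|BD| ∈ [9, 35]
|AD| ∈ [0, 44]

|AD| ∈ [0, 44]  (≈ [0.0000, 44.0000])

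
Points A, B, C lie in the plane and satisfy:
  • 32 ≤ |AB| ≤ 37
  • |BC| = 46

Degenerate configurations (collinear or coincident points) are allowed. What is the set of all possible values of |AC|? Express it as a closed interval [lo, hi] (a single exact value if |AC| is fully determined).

|AB| ∈ [32, 37]
|BC| ∈ {46}
|AC| ∈ [9, 83]

|AC| ∈ [9, 83]  (≈ [9.0000, 83.0000])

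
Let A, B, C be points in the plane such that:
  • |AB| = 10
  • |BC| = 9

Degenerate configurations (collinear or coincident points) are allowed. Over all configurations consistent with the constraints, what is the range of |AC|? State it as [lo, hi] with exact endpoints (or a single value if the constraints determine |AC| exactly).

|AC| ∈ [1, 19]  (≈ [1.0000, 19.0000])

|AB| ∈ {10}
|BC| ∈ {9}
|AC| ∈ [1, 19]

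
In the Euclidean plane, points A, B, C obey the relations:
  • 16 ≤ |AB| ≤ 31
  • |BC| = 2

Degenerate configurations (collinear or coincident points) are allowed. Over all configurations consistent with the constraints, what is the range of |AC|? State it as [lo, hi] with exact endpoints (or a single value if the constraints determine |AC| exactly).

|AB| ∈ [16, 31]
|BC| ∈ {2}
|AC| ∈ [14, 33]

|AC| ∈ [14, 33]  (≈ [14.0000, 33.0000])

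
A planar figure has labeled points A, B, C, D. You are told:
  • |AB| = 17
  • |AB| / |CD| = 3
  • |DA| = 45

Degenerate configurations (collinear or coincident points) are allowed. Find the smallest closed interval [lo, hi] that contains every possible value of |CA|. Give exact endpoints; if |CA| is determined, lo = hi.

|CA| ∈ [118/3, 152/3]  (≈ [39.3333, 50.6667])

|AB| ∈ {17}
|AD| ∈ {45}
|CD| ∈ {17/3}
|BD| ∈ [28, 62]
|AC| ∈ [118/3, 152/3]
|BC| ∈ [67/3, 203/3]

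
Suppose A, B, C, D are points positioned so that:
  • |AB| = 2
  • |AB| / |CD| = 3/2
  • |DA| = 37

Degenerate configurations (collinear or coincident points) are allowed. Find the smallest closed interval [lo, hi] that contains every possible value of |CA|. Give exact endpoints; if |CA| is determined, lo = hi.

|AB| ∈ {2}
|AD| ∈ {37}
|CD| ∈ {4/3}
|BD| ∈ [35, 39]
|AC| ∈ [107/3, 115/3]
|BC| ∈ [101/3, 121/3]

|CA| ∈ [107/3, 115/3]  (≈ [35.6667, 38.3333])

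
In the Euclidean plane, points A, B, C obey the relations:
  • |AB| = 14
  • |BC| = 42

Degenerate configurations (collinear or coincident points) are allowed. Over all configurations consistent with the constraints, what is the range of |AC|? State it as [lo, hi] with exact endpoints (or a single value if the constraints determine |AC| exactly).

|AB| ∈ {14}
|BC| ∈ {42}
|AC| ∈ [28, 56]

|AC| ∈ [28, 56]  (≈ [28.0000, 56.0000])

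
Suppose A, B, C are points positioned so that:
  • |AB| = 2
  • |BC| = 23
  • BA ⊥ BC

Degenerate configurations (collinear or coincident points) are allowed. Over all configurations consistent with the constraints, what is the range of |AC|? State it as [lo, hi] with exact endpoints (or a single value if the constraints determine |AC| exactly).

|AC| = √(533)  (≈ 23.0868)

|AB| ∈ {2}
|BC| ∈ {23}
|AC| ∈ {√(533)}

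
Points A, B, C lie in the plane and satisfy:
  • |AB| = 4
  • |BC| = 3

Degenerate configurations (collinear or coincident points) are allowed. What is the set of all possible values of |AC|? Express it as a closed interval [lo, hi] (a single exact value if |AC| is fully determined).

|AB| ∈ {4}
|BC| ∈ {3}
|AC| ∈ [1, 7]

|AC| ∈ [1, 7]  (≈ [1.0000, 7.0000])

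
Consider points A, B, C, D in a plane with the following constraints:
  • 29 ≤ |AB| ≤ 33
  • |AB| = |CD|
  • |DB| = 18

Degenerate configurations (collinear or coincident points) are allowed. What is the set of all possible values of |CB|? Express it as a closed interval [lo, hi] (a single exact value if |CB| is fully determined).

|AB| ∈ [29, 33]
|BD| ∈ {18}
|CD| ∈ [29, 33]
|AD| ∈ [11, 51]
|BC| ∈ [11, 51]
|AC| ∈ [0, 84]

|CB| ∈ [11, 51]  (≈ [11.0000, 51.0000])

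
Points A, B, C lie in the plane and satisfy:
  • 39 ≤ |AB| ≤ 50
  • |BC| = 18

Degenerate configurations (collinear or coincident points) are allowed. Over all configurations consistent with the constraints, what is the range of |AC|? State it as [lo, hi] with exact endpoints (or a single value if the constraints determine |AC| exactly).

|AB| ∈ [39, 50]
|BC| ∈ {18}
|AC| ∈ [21, 68]

|AC| ∈ [21, 68]  (≈ [21.0000, 68.0000])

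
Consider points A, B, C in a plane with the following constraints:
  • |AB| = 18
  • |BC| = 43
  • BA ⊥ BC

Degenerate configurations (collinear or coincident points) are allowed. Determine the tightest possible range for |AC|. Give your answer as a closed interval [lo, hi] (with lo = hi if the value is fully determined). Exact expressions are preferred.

|AB| ∈ {18}
|BC| ∈ {43}
|AC| ∈ {√(2173)}

|AC| = √(2173)  (≈ 46.6154)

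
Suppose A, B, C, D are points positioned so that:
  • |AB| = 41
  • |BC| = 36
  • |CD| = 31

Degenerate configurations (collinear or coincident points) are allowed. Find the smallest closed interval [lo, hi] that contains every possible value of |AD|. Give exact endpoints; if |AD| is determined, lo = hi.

|AD| ∈ [0, 108]  (≈ [0.0000, 108.0000])

|AB| ∈ {41}
|BC| ∈ {36}
|CD| ∈ {31}
|AC| ∈ [5, 77]
|BD| ∈ [5, 67]
|AD| ∈ [0, 108]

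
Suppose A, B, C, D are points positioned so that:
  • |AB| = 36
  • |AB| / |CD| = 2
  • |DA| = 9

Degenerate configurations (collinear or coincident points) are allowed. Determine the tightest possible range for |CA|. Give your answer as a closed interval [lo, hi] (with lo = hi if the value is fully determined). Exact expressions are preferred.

|AB| ∈ {36}
|AD| ∈ {9}
|CD| ∈ {18}
|BD| ∈ [27, 45]
|AC| ∈ [9, 27]
|BC| ∈ [9, 63]

|CA| ∈ [9, 27]  (≈ [9.0000, 27.0000])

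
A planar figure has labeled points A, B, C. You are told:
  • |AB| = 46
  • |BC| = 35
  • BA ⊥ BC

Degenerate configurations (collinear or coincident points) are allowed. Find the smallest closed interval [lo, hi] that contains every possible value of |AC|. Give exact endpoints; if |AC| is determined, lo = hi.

|AB| ∈ {46}
|BC| ∈ {35}
|AC| ∈ {√(3341)}

|AC| = √(3341)  (≈ 57.8014)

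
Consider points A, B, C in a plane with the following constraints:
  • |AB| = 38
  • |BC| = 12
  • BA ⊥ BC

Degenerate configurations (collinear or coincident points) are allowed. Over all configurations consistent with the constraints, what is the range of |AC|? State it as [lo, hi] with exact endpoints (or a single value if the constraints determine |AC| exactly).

|AB| ∈ {38}
|BC| ∈ {12}
|AC| ∈ {2·√(397)}

|AC| = 2·√(397)  (≈ 39.8497)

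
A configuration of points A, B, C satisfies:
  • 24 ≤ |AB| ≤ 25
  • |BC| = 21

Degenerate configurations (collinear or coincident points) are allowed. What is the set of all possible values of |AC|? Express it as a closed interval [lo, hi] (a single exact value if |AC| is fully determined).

|AC| ∈ [3, 46]  (≈ [3.0000, 46.0000])

|AB| ∈ [24, 25]
|BC| ∈ {21}
|AC| ∈ [3, 46]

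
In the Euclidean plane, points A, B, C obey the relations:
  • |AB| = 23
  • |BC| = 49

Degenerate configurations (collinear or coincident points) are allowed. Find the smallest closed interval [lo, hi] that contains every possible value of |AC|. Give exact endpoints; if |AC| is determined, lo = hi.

|AB| ∈ {23}
|BC| ∈ {49}
|AC| ∈ [26, 72]

|AC| ∈ [26, 72]  (≈ [26.0000, 72.0000])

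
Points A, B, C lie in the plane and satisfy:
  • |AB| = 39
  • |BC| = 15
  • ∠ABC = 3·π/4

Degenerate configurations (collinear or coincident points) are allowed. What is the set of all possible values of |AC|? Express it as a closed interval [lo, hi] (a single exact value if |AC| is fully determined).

|AB| ∈ {39}
|BC| ∈ {15}
|AC| ∈ {3·√(65·√(2) + 194)}

|AC| = 3·√(65·√(2) + 194)  (≈ 50.7279)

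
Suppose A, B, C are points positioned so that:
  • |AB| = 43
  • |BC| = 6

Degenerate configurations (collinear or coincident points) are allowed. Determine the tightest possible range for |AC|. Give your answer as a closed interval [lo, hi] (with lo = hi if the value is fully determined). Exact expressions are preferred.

|AC| ∈ [37, 49]  (≈ [37.0000, 49.0000])

|AB| ∈ {43}
|BC| ∈ {6}
|AC| ∈ [37, 49]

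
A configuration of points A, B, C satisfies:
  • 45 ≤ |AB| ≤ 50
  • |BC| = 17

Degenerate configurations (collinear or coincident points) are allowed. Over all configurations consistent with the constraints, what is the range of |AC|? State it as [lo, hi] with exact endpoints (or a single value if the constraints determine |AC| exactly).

|AB| ∈ [45, 50]
|BC| ∈ {17}
|AC| ∈ [28, 67]

|AC| ∈ [28, 67]  (≈ [28.0000, 67.0000])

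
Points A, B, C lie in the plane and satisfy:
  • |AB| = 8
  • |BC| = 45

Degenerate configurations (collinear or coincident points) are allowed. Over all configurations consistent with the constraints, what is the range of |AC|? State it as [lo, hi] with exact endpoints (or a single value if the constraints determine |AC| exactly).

|AC| ∈ [37, 53]  (≈ [37.0000, 53.0000])

|AB| ∈ {8}
|BC| ∈ {45}
|AC| ∈ [37, 53]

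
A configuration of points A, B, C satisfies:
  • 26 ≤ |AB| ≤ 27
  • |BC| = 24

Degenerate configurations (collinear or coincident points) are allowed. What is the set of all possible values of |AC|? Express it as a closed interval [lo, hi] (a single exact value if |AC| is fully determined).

|AC| ∈ [2, 51]  (≈ [2.0000, 51.0000])

|AB| ∈ [26, 27]
|BC| ∈ {24}
|AC| ∈ [2, 51]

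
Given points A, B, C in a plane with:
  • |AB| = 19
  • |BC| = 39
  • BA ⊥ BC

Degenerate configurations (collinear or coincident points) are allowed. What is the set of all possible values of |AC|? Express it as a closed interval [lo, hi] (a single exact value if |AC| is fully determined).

|AB| ∈ {19}
|BC| ∈ {39}
|AC| ∈ {√(1882)}

|AC| = √(1882)  (≈ 43.3820)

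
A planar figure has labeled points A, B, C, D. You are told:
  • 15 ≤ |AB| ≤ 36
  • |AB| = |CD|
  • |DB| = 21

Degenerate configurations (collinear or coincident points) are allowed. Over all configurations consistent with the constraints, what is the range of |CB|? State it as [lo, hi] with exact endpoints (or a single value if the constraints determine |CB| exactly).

|AB| ∈ [15, 36]
|BD| ∈ {21}
|CD| ∈ [15, 36]
|AD| ∈ [0, 57]
|BC| ∈ [0, 57]
|AC| ∈ [0, 93]

|CB| ∈ [0, 57]  (≈ [0.0000, 57.0000])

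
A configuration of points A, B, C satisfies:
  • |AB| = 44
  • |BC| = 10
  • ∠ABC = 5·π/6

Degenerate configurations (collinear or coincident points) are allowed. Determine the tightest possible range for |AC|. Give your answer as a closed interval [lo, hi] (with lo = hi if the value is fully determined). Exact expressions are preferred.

|AB| ∈ {44}
|BC| ∈ {10}
|AC| ∈ {2·√(110·√(3) + 509)}

|AC| = 2·√(110·√(3) + 509)  (≈ 52.8971)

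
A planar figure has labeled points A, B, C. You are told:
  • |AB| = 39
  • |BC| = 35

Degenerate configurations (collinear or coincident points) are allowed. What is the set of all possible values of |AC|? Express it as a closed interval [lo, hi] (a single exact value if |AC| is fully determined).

|AC| ∈ [4, 74]  (≈ [4.0000, 74.0000])

|AB| ∈ {39}
|BC| ∈ {35}
|AC| ∈ [4, 74]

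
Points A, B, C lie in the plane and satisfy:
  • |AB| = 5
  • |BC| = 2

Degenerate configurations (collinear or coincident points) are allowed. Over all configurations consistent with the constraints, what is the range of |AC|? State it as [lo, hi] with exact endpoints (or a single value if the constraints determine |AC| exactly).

|AC| ∈ [3, 7]  (≈ [3.0000, 7.0000])

|AB| ∈ {5}
|BC| ∈ {2}
|AC| ∈ [3, 7]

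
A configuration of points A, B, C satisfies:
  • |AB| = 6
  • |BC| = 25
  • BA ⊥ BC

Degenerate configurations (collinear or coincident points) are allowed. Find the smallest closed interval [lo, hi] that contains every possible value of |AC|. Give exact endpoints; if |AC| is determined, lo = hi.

|AC| = √(661)  (≈ 25.7099)

|AB| ∈ {6}
|BC| ∈ {25}
|AC| ∈ {√(661)}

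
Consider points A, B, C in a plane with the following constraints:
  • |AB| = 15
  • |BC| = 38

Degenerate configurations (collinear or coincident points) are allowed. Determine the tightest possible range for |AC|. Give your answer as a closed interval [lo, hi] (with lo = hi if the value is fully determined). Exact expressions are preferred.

|AB| ∈ {15}
|BC| ∈ {38}
|AC| ∈ [23, 53]

|AC| ∈ [23, 53]  (≈ [23.0000, 53.0000])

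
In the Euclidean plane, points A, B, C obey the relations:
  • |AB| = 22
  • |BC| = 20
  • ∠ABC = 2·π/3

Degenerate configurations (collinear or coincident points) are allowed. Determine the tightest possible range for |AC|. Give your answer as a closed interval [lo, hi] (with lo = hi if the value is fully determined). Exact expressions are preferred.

|AB| ∈ {22}
|BC| ∈ {20}
|AC| ∈ {2·√(331)}

|AC| = 2·√(331)  (≈ 36.3868)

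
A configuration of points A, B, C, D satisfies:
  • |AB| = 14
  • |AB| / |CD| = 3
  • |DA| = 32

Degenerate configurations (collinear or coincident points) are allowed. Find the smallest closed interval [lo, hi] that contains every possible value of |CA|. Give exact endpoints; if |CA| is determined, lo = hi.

|CA| ∈ [82/3, 110/3]  (≈ [27.3333, 36.6667])

|AB| ∈ {14}
|AD| ∈ {32}
|CD| ∈ {14/3}
|BD| ∈ [18, 46]
|AC| ∈ [82/3, 110/3]
|BC| ∈ [40/3, 152/3]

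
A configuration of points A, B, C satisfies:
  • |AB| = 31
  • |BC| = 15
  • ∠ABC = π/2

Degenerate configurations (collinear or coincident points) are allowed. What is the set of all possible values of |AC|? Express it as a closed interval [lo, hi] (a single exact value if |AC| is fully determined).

|AB| ∈ {31}
|BC| ∈ {15}
|AC| ∈ {√(1186)}

|AC| = √(1186)  (≈ 34.4384)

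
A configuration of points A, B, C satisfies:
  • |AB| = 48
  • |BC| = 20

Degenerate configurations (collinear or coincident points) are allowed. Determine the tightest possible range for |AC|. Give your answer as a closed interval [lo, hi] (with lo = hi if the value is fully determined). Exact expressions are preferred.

|AB| ∈ {48}
|BC| ∈ {20}
|AC| ∈ [28, 68]

|AC| ∈ [28, 68]  (≈ [28.0000, 68.0000])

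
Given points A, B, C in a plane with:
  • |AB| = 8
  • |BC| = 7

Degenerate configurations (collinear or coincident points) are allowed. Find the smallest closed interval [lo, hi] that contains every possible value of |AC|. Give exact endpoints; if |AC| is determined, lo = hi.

|AC| ∈ [1, 15]  (≈ [1.0000, 15.0000])

|AB| ∈ {8}
|BC| ∈ {7}
|AC| ∈ [1, 15]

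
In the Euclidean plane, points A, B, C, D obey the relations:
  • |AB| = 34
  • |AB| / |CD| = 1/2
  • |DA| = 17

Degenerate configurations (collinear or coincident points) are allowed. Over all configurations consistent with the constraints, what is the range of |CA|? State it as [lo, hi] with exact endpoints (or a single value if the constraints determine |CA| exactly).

|AB| ∈ {34}
|AD| ∈ {17}
|CD| ∈ {68}
|BD| ∈ [17, 51]
|AC| ∈ [51, 85]
|BC| ∈ [17, 119]

|CA| ∈ [51, 85]  (≈ [51.0000, 85.0000])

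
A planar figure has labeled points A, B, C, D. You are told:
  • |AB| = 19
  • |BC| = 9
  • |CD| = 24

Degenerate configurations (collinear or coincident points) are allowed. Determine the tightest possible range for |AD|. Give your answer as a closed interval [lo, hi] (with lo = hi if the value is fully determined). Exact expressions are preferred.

|AB| ∈ {19}
|BC| ∈ {9}
|CD| ∈ {24}
|AC| ∈ [10, 28]
|BD| ∈ [15, 33]
|AD| ∈ [0, 52]

|AD| ∈ [0, 52]  (≈ [0.0000, 52.0000])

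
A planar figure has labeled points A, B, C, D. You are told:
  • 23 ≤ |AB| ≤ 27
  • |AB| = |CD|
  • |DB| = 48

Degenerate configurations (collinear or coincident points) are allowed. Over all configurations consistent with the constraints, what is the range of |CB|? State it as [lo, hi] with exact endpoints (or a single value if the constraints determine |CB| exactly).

|CB| ∈ [21, 75]  (≈ [21.0000, 75.0000])

|AB| ∈ [23, 27]
|BD| ∈ {48}
|CD| ∈ [23, 27]
|AD| ∈ [21, 75]
|BC| ∈ [21, 75]
|AC| ∈ [0, 102]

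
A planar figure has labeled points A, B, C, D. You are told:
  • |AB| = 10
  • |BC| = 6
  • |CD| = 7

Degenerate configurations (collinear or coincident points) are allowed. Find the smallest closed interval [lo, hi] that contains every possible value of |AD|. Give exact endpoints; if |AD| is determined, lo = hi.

|AD| ∈ [0, 23]  (≈ [0.0000, 23.0000])

|AB| ∈ {10}
|BC| ∈ {6}
|CD| ∈ {7}
|AC| ∈ [4, 16]
|BD| ∈ [1, 13]
|AD| ∈ [0, 23]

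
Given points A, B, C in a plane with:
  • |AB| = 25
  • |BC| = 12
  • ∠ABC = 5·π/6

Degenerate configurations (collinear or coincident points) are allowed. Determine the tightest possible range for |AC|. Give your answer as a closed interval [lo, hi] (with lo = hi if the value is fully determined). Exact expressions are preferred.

|AB| ∈ {25}
|BC| ∈ {12}
|AC| ∈ {√(300·√(3) + 769)}

|AC| = √(300·√(3) + 769)  (≈ 35.8973)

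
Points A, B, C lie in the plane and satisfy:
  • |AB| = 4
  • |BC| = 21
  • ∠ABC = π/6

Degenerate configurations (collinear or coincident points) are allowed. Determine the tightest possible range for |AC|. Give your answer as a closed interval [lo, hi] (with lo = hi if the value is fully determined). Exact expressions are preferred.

|AB| ∈ {4}
|BC| ∈ {21}
|AC| ∈ {√(457 - 84·√(3))}

|AC| = √(457 - 84·√(3))  (≈ 17.6496)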